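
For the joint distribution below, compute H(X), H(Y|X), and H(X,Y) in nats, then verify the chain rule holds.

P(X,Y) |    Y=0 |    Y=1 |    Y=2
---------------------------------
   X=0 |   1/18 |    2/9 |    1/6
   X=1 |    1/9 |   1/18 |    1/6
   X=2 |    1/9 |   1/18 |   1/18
H(X,Y) = 2.0621, H(X) = 1.0609, H(Y|X) = 1.0012 (all in nats)

Chain rule: H(X,Y) = H(X) + H(Y|X)

Left side — joint entropy directly:
H(X,Y) = -Σ p(x,y) log p(x,y) = 2.0621 nats

Right side — compute H(Y|X) from the conditional distributions:
P(X) = (4/9, 1/3, 2/9), so H(X) = 1.0609 nats
H(Y|X) = Σ_x P(X=x) · H(Y|X=x):
  P(Y|X=0) = (1/8, 1/2, 3/8), H(Y|X=0) = 0.9743, weight P(X=0) = 4/9
  P(Y|X=1) = (1/3, 1/6, 1/2), H(Y|X=1) = 1.0114, weight P(X=1) = 1/3
  P(Y|X=2) = (1/2, 1/4, 1/4), H(Y|X=2) = 1.0397, weight P(X=2) = 2/9
H(Y|X) = 1.0012 nats

H(X) + H(Y|X) = 1.0609 + 1.0012 = 2.0621 nats

Both sides equal 2.0621 nats. ✓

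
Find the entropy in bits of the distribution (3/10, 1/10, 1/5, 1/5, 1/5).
2.2464 bits

Shannon entropy is H(X) = -Σ p(x) log p(x).

For P = (3/10, 1/10, 1/5, 1/5, 1/5):
H = -3/10 × log_2(3/10) -1/10 × log_2(1/10) -1/5 × log_2(1/5) -1/5 × log_2(1/5) -1/5 × log_2(1/5)
H = 2.2464 bits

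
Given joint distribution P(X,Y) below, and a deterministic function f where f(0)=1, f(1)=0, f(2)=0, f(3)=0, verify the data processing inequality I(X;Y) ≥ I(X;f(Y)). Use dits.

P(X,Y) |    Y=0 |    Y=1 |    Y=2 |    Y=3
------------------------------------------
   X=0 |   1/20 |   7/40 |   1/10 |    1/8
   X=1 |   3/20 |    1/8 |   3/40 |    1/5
I(X;Y) = 0.0156, I(X;f(Y)) = 0.0092, inequality holds: 0.0156 ≥ 0.0092

Data Processing Inequality: For any Markov chain X → Y → Z, we have I(X;Y) ≥ I(X;Z).

Here Z = f(Y) is a deterministic function of Y, forming X → Y → Z.

Original I(X;Y) = 0.0156 dits

After applying f:
P(X,Z) where Z=f(Y):
- P(X,Z=0) = P(X,Y=1) + P(X,Y=2) + P(X,Y=3)
- P(X,Z=1) = P(X,Y=0)

I(X;Z) = I(X;f(Y)) = 0.0092 dits

Verification: 0.0156 ≥ 0.0092 ✓

Information cannot be created by processing; the function f can only lose information about X.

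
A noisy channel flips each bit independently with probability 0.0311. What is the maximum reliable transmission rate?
0.8001 bits

For a binary symmetric channel (BSC) with error probability p:
Capacity C = 1 - H(p) bits per symbol

where H(p) = -p log₂(p) - (1-p) log₂(1-p) is the binary entropy function.

H(0.0311) = 0.1999 bits
C = 1 - 0.1999 = 0.8001 bits per symbol

This means we can reliably transmit up to 0.8001 bits of information per channel use.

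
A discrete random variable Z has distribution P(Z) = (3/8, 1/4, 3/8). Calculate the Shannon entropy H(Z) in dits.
0.4700 dits

Shannon entropy is H(X) = -Σ p(x) log p(x).

For P = (3/8, 1/4, 3/8):
H = -3/8 × log_10(3/8) -1/4 × log_10(1/4) -3/8 × log_10(3/8)
H = 0.4700 dits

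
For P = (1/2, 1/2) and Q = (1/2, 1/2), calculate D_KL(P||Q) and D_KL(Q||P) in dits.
D_KL(P||Q) = 0.0000, D_KL(Q||P) = 0.0000

KL divergence is not symmetric: D_KL(P||Q) ≠ D_KL(Q||P) in general.

D_KL(P||Q) = 0.0000 dits
D_KL(Q||P) = 0.0000 dits

In this case they happen to be equal (to 4 decimal places).

This asymmetry is why KL divergence is not a true distance metric.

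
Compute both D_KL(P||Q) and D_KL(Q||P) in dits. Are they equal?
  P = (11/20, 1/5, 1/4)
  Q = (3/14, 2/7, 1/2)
D_KL(P||Q) = 0.1189, D_KL(Q||P) = 0.1071

KL divergence is not symmetric: D_KL(P||Q) ≠ D_KL(Q||P) in general.

D_KL(P||Q) = 0.1189 dits
D_KL(Q||P) = 0.1071 dits

No, they are not equal!

This asymmetry is why KL divergence is not a true distance metric.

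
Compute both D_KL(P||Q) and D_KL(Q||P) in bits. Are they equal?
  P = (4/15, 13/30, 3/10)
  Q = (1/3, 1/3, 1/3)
D_KL(P||Q) = 0.0326, D_KL(Q||P) = 0.0318

KL divergence is not symmetric: D_KL(P||Q) ≠ D_KL(Q||P) in general.

D_KL(P||Q) = 0.0326 bits
D_KL(Q||P) = 0.0318 bits

No, they are not equal!

This asymmetry is why KL divergence is not a true distance metric.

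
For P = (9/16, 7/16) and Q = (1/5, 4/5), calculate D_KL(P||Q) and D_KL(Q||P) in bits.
D_KL(P||Q) = 0.4582, D_KL(Q||P) = 0.3982

KL divergence is not symmetric: D_KL(P||Q) ≠ D_KL(Q||P) in general.

D_KL(P||Q) = 0.4582 bits
D_KL(Q||P) = 0.3982 bits

No, they are not equal!

This asymmetry is why KL divergence is not a true distance metric.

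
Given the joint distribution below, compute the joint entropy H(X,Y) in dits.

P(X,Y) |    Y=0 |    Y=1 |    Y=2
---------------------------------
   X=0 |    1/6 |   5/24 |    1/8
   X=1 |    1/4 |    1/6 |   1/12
0.7546 dits

Joint entropy is H(X,Y) = -Σ_{x,y} p(x,y) log p(x,y).

Summing over all non-zero entries:
H(X,Y) = -[1/6·log_10(1/6) + 5/24·log_10(5/24) + 1/8·log_10(1/8) + 1/4·log_10(1/4) + 1/6·log_10(1/6) + 1/12·log_10(1/12)]
H(X,Y) = 0.7546 dits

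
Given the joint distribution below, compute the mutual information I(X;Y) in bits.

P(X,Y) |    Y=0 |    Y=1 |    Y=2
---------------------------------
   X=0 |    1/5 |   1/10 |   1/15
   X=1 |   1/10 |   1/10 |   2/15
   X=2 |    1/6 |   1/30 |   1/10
0.0687 bits

Mutual information: I(X;Y) = H(X) + H(Y) - H(X,Y)

Marginals:
P(X) = (11/30, 1/3, 3/10), H(X) = 1.5801 bits
P(Y) = (7/15, 7/30, 3/10), H(Y) = 1.5241 bits

Joint entropy: H(X,Y) = 3.0356 bits

I(X;Y) = 1.5801 + 1.5241 - 3.0356 = 0.0687 bits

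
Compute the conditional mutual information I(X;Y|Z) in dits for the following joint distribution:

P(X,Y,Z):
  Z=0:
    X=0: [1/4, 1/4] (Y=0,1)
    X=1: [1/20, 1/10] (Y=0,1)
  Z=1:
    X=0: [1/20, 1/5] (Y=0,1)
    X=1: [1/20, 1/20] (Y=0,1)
0.0094 dits

Conditional mutual information: I(X;Y|Z) = H(X|Z) + H(Y|Z) - H(X,Y|Z)

H(Z) = 0.2812
H(X,Z) = 0.5246 → H(X|Z) = 0.2434
H(Y,Z) = 0.5670 → H(Y|Z) = 0.2858
H(X,Y,Z) = 0.8010 → H(X,Y|Z) = 0.5198

I(X;Y|Z) = 0.2434 + 0.2858 - 0.5198 = 0.0094 dits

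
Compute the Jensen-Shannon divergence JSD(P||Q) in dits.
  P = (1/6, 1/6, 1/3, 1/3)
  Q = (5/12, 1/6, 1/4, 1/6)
0.0195 dits

Jensen-Shannon divergence is:
JSD(P||Q) = 0.5 × D_KL(P||M) + 0.5 × D_KL(Q||M)
where M = 0.5 × (P + Q) is the mixture distribution.

M = 0.5 × (1/6, 1/6, 1/3, 1/3) + 0.5 × (5/12, 1/6, 1/4, 1/6) = (7/24, 1/6, 7/24, 1/4)

D_KL(P||M) = 0.0205 dits
D_KL(Q||M) = 0.0185 dits

JSD(P||Q) = 0.5 × 0.0205 + 0.5 × 0.0185 = 0.0195 dits

Unlike KL divergence, JSD is symmetric and bounded: 0 ≤ JSD ≤ log(2).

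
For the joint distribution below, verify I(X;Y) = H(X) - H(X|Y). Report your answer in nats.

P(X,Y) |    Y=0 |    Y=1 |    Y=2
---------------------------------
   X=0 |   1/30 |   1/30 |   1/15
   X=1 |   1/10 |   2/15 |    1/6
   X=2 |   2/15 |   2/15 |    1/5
I(X;Y) = 0.0029 nats

Mutual information has multiple equivalent forms:
- I(X;Y) = H(X) - H(X|Y)
- I(X;Y) = H(Y) - H(Y|X)
- I(X;Y) = H(X) + H(Y) - H(X,Y)

Computing all quantities:
H(X) = 0.9908, H(Y) = 1.0760, H(X,Y) = 2.0640
H(X|Y) = 0.9880, H(Y|X) = 1.0732

Verification:
H(X) - H(X|Y) = 0.9908 - 0.9880 = 0.0029
H(Y) - H(Y|X) = 1.0760 - 1.0732 = 0.0029
H(X) + H(Y) - H(X,Y) = 0.9908 + 1.0760 - 2.0640 = 0.0029

All forms give I(X;Y) = 0.0029 nats. ✓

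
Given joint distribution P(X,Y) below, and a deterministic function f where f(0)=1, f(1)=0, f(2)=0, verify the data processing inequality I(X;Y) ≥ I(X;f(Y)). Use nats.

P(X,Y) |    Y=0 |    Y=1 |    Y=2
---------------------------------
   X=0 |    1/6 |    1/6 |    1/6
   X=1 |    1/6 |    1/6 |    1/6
I(X;Y) = 0.0000, I(X;f(Y)) = 0.0000, inequality holds: 0.0000 ≥ 0.0000

Data Processing Inequality: For any Markov chain X → Y → Z, we have I(X;Y) ≥ I(X;Z).

Here Z = f(Y) is a deterministic function of Y, forming X → Y → Z.

Original I(X;Y) = 0.0000 nats

After applying f:
P(X,Z) where Z=f(Y):
- P(X,Z=0) = P(X,Y=1) + P(X,Y=2)
- P(X,Z=1) = P(X,Y=0)

I(X;Z) = I(X;f(Y)) = 0.0000 nats

Verification: 0.0000 ≥ 0.0000 ✓

Information cannot be created by processing; the function f can only lose information about X.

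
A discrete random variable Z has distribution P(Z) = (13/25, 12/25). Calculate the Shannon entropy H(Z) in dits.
0.3007 dits

Shannon entropy is H(X) = -Σ p(x) log p(x).

For P = (13/25, 12/25):
H = -13/25 × log_10(13/25) -12/25 × log_10(12/25)
H = 0.3007 dits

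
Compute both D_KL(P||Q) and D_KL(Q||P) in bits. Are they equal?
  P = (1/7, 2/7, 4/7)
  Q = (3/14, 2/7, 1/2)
D_KL(P||Q) = 0.0265, D_KL(Q||P) = 0.0290

KL divergence is not symmetric: D_KL(P||Q) ≠ D_KL(Q||P) in general.

D_KL(P||Q) = 0.0265 bits
D_KL(Q||P) = 0.0290 bits

No, they are not equal!

This asymmetry is why KL divergence is not a true distance metric.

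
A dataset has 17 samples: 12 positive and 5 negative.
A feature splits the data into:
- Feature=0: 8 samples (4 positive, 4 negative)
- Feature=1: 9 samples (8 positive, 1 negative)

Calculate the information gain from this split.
0.1370 bits

Information Gain = H(Y) - H(Y|Feature)

Before split:
P(positive) = 12/17 = 0.7059
H(Y) = 0.8740 bits

After split:
Feature=0: H = 1.0000 bits (weight = 8/17)
Feature=1: H = 0.5033 bits (weight = 9/17)
H(Y|Feature) = (8/17)×1.0000 + (9/17)×0.5033 = 0.7370 bits

Information Gain = 0.8740 - 0.7370 = 0.1370 bits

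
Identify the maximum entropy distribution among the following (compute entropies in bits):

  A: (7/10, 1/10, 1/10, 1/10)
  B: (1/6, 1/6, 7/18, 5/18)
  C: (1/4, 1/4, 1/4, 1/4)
C

For a discrete distribution over n outcomes, entropy is maximized by the uniform distribution.

Computing entropies:
H(A) = 1.3568 bits
H(B) = 1.9049 bits
H(C) = 2.0000 bits

The uniform distribution (where all probabilities equal 1/4) achieves the maximum entropy of log_2(4) = 2.0000 bits.

Distribution C has the highest entropy.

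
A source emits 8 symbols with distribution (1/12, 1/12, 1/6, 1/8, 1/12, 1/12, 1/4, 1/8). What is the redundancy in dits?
0.0374 dits

Redundancy measures how far a source is from maximum entropy:
R = H_max - H(X)

Maximum entropy for 8 symbols: H_max = log_10(8) = 0.9031 dits
Actual entropy: H(X) = 0.8657 dits
Redundancy: R = 0.9031 - 0.8657 = 0.0374 dits

This redundancy represents potential for compression: the source could be compressed by 0.0374 dits per symbol.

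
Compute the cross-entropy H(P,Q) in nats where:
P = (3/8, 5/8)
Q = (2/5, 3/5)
0.6629 nats

Cross-entropy: H(P,Q) = -Σ p(x) log q(x)

Alternatively: H(P,Q) = H(P) + D_KL(P||Q)
H(P) = 0.6616 nats
D_KL(P||Q) = 0.0013 nats

H(P,Q) = 0.6616 + 0.0013 = 0.6629 nats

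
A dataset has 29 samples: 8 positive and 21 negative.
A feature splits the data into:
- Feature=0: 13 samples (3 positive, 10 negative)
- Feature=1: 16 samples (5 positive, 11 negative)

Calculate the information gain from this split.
0.0060 bits

Information Gain = H(Y) - H(Y|Feature)

Before split:
P(positive) = 8/29 = 0.2759
H(Y) = 0.8498 bits

After split:
Feature=0: H = 0.7793 bits (weight = 13/29)
Feature=1: H = 0.8960 bits (weight = 16/29)
H(Y|Feature) = (13/29)×0.7793 + (16/29)×0.8960 = 0.8437 bits

Information Gain = 0.8498 - 0.8437 = 0.0060 bits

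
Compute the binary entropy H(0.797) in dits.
0.2191 dits

The binary entropy function is:
H(p) = -p log(p) - (1-p) log(1-p)

H(0.797) = -0.797 × log_10(0.797) - 0.203 × log_10(0.203)
H(0.797) = 0.2191 dits

Note: Binary entropy is maximized at p=0.5 (H=1 bit) and minimized at p=0 or p=1 (H=0).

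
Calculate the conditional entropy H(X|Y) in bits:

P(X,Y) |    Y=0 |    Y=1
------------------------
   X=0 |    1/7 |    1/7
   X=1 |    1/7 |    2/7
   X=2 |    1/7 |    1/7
1.5364 bits

Using the chain rule: H(X|Y) = H(X,Y) - H(Y)

First, compute H(X,Y) = 2.5216 bits

Marginal P(Y) = (3/7, 4/7)
H(Y) = 0.9852 bits

H(X|Y) = H(X,Y) - H(Y) = 2.5216 - 0.9852 = 1.5364 bits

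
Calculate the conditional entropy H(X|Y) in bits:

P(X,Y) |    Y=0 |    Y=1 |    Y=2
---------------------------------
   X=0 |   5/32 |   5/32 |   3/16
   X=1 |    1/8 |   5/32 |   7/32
0.9958 bits

Using the chain rule: H(X|Y) = H(X,Y) - H(Y)

First, compute H(X,Y) = 2.5628 bits

Marginal P(Y) = (9/32, 5/16, 13/32)
H(Y) = 1.5671 bits

H(X|Y) = H(X,Y) - H(Y) = 2.5628 - 1.5671 = 0.9958 bits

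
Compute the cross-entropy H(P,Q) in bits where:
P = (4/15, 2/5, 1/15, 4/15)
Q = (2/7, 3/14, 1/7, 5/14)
1.9542 bits

Cross-entropy: H(P,Q) = -Σ p(x) log q(x)

Alternatively: H(P,Q) = H(P) + D_KL(P||Q)
H(P) = 1.8062 bits
D_KL(P||Q) = 0.1480 bits

H(P,Q) = 1.8062 + 0.1480 = 1.9542 bits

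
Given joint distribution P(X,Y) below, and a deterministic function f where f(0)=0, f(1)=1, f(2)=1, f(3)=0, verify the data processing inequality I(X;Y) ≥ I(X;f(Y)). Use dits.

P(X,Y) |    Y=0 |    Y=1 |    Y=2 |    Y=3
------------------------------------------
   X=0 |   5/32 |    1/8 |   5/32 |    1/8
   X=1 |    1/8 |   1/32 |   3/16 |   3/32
I(X;Y) = 0.0120, I(X;f(Y)) = 0.0000, inequality holds: 0.0120 ≥ 0.0000

Data Processing Inequality: For any Markov chain X → Y → Z, we have I(X;Y) ≥ I(X;Z).

Here Z = f(Y) is a deterministic function of Y, forming X → Y → Z.

Original I(X;Y) = 0.0120 dits

After applying f:
P(X,Z) where Z=f(Y):
- P(X,Z=0) = P(X,Y=0) + P(X,Y=3)
- P(X,Z=1) = P(X,Y=1) + P(X,Y=2)

I(X;Z) = I(X;f(Y)) = 0.0000 dits

Verification: 0.0120 ≥ 0.0000 ✓

Information cannot be created by processing; the function f can only lose information about X.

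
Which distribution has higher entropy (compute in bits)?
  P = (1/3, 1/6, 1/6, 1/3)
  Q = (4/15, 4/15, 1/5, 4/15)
Q

Computing entropies in bits:
H(P) = 1.9183
H(Q) = 1.9899

Distribution Q has higher entropy.

Intuition: The distribution closer to uniform (more spread out) has higher entropy.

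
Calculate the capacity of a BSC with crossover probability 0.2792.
0.1456 bits

For a binary symmetric channel (BSC) with error probability p:
Capacity C = 1 - H(p) bits per symbol

where H(p) = -p log₂(p) - (1-p) log₂(1-p) is the binary entropy function.

H(0.2792) = 0.8544 bits
C = 1 - 0.8544 = 0.1456 bits per symbol

This means we can reliably transmit up to 0.1456 bits of information per channel use.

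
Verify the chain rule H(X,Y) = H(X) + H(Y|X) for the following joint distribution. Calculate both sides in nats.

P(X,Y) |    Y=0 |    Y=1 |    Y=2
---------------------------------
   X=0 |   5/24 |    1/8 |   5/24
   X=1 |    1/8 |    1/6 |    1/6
H(X,Y) = 1.7707, H(X) = 0.6897, H(Y|X) = 1.0810 (all in nats)

Chain rule: H(X,Y) = H(X) + H(Y|X)

Left side — joint entropy directly:
H(X,Y) = -Σ p(x,y) log p(x,y) = 1.7707 nats

Right side — compute H(Y|X) from the conditional distributions:
P(X) = (13/24, 11/24), so H(X) = 0.6897 nats
H(Y|X) = Σ_x P(X=x) · H(Y|X=x):
  P(Y|X=0) = (5/13, 3/13, 5/13), H(Y|X=0) = 1.0734, weight P(X=0) = 13/24
  P(Y|X=1) = (3/11, 4/11, 4/11), H(Y|X=1) = 1.0901, weight P(X=1) = 11/24
H(Y|X) = 1.0810 nats

H(X) + H(Y|X) = 0.6897 + 1.0810 = 1.7707 nats

Both sides equal 1.7707 nats. ✓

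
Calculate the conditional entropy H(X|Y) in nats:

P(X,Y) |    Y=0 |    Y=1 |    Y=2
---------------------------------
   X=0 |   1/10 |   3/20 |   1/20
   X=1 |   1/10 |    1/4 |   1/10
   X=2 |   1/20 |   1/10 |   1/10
1.0423 nats

Using the chain rule: H(X|Y) = H(X,Y) - H(Y)

First, compute H(X,Y) = 2.0820 nats

Marginal P(Y) = (1/4, 1/2, 1/4)
H(Y) = 1.0397 nats

H(X|Y) = H(X,Y) - H(Y) = 2.0820 - 1.0397 = 1.0423 nats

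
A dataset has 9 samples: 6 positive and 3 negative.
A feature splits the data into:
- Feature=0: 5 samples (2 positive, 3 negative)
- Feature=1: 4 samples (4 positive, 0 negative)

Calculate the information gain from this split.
0.3789 bits

Information Gain = H(Y) - H(Y|Feature)

Before split:
P(positive) = 6/9 = 0.6667
H(Y) = 0.9183 bits

After split:
Feature=0: H = 0.9710 bits (weight = 5/9)
Feature=1: H = 0.0000 bits (weight = 4/9)
H(Y|Feature) = (5/9)×0.9710 + (4/9)×0.0000 = 0.5394 bits

Information Gain = 0.9183 - 0.5394 = 0.3789 bits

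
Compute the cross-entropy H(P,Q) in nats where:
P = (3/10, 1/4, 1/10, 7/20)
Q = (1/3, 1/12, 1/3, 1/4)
1.5459 nats

Cross-entropy: H(P,Q) = -Σ p(x) log q(x)

Alternatively: H(P,Q) = H(P) + D_KL(P||Q)
H(P) = 1.3055 nats
D_KL(P||Q) = 0.2404 nats

H(P,Q) = 1.3055 + 0.2404 = 1.5459 nats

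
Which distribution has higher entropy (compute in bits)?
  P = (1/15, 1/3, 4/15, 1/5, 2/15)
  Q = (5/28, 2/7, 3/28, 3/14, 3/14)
Q

Computing entropies in bits:
H(P) = 2.1493
H(Q) = 2.2579

Distribution Q has higher entropy.

Intuition: The distribution closer to uniform (more spread out) has higher entropy.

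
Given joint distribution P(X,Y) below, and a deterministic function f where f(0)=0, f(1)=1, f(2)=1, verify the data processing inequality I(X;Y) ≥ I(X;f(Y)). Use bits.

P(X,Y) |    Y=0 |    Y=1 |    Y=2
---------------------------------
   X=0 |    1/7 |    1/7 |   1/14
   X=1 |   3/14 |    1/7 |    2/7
I(X;Y) = 0.0500, I(X;f(Y)) = 0.0032, inequality holds: 0.0500 ≥ 0.0032

Data Processing Inequality: For any Markov chain X → Y → Z, we have I(X;Y) ≥ I(X;Z).

Here Z = f(Y) is a deterministic function of Y, forming X → Y → Z.

Original I(X;Y) = 0.0500 bits

After applying f:
P(X,Z) where Z=f(Y):
- P(X,Z=0) = P(X,Y=0)
- P(X,Z=1) = P(X,Y=1) + P(X,Y=2)

I(X;Z) = I(X;f(Y)) = 0.0032 bits

Verification: 0.0500 ≥ 0.0032 ✓

Information cannot be created by processing; the function f can only lose information about X.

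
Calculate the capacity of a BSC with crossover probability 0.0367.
0.7730 bits

For a binary symmetric channel (BSC) with error probability p:
Capacity C = 1 - H(p) bits per symbol

where H(p) = -p log₂(p) - (1-p) log₂(1-p) is the binary entropy function.

H(0.0367) = 0.2270 bits
C = 1 - 0.2270 = 0.7730 bits per symbol

This means we can reliably transmit up to 0.7730 bits of information per channel use.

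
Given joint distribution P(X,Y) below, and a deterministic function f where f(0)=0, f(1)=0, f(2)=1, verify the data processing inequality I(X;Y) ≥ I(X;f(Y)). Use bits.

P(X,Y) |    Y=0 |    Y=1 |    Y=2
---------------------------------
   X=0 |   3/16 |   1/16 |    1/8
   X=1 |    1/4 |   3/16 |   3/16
I(X;Y) = 0.0172, I(X;f(Y)) = 0.0009, inequality holds: 0.0172 ≥ 0.0009

Data Processing Inequality: For any Markov chain X → Y → Z, we have I(X;Y) ≥ I(X;Z).

Here Z = f(Y) is a deterministic function of Y, forming X → Y → Z.

Original I(X;Y) = 0.0172 bits

After applying f:
P(X,Z) where Z=f(Y):
- P(X,Z=0) = P(X,Y=0) + P(X,Y=1)
- P(X,Z=1) = P(X,Y=2)

I(X;Z) = I(X;f(Y)) = 0.0009 bits

Verification: 0.0172 ≥ 0.0009 ✓

Information cannot be created by processing; the function f can only lose information about X.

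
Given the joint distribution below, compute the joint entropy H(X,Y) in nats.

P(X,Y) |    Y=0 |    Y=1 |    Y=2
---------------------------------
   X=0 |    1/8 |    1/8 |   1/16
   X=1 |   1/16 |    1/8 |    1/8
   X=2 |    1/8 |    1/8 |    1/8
2.1661 nats

Joint entropy is H(X,Y) = -Σ_{x,y} p(x,y) log p(x,y).

Summing over all non-zero entries:
H(X,Y) = -[1/8·log_e(1/8) + 1/8·log_e(1/8) + 1/16·log_e(1/16) + 1/16·log_e(1/16) + 1/8·log_e(1/8) + 1/8·log_e(1/8) + 1/8·log_e(1/8) + 1/8·log_e(1/8) + 1/8·log_e(1/8)]
H(X,Y) = 2.1661 nats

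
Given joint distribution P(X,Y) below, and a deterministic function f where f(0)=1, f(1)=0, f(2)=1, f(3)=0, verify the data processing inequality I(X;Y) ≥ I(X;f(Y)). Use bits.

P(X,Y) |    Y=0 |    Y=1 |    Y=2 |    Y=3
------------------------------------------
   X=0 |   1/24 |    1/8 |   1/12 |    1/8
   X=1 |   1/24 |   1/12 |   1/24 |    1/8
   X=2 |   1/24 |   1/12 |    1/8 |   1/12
I(X;Y) = 0.0401, I(X;f(Y)) = 0.0250, inequality holds: 0.0401 ≥ 0.0250

Data Processing Inequality: For any Markov chain X → Y → Z, we have I(X;Y) ≥ I(X;Z).

Here Z = f(Y) is a deterministic function of Y, forming X → Y → Z.

Original I(X;Y) = 0.0401 bits

After applying f:
P(X,Z) where Z=f(Y):
- P(X,Z=0) = P(X,Y=1) + P(X,Y=3)
- P(X,Z=1) = P(X,Y=0) + P(X,Y=2)

I(X;Z) = I(X;f(Y)) = 0.0250 bits

Verification: 0.0401 ≥ 0.0250 ✓

Information cannot be created by processing; the function f can only lose information about X.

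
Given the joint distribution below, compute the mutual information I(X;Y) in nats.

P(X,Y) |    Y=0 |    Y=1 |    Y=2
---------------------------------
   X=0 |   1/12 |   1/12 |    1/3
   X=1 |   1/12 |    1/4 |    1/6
0.0719 nats

Mutual information: I(X;Y) = H(X) + H(Y) - H(X,Y)

Marginals:
P(X) = (1/2, 1/2), H(X) = 0.6931 nats
P(Y) = (1/6, 1/3, 1/2), H(Y) = 1.0114 nats

Joint entropy: H(X,Y) = 1.6326 nats

I(X;Y) = 0.6931 + 1.0114 - 1.6326 = 0.0719 nats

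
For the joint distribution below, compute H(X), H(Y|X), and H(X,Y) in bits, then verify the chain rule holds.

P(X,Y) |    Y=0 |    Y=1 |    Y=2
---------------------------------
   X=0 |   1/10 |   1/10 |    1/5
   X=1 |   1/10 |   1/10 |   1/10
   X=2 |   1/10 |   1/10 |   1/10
H(X,Y) = 3.1219, H(X) = 1.5710, H(Y|X) = 1.5510 (all in bits)

Chain rule: H(X,Y) = H(X) + H(Y|X)

Left side — joint entropy directly:
H(X,Y) = -Σ p(x,y) log p(x,y) = 3.1219 bits

Right side — compute H(Y|X) from the conditional distributions:
P(X) = (2/5, 3/10, 3/10), so H(X) = 1.5710 bits
H(Y|X) = Σ_x P(X=x) · H(Y|X=x):
  P(Y|X=0) = (1/4, 1/4, 1/2), H(Y|X=0) = 1.5000, weight P(X=0) = 2/5
  P(Y|X=1) = (1/3, 1/3, 1/3), H(Y|X=1) = 1.5850, weight P(X=1) = 3/10
  P(Y|X=2) = (1/3, 1/3, 1/3), H(Y|X=2) = 1.5850, weight P(X=2) = 3/10
H(Y|X) = 1.5510 bits

H(X) + H(Y|X) = 1.5710 + 1.5510 = 3.1219 bits

Both sides equal 3.1219 bits. ✓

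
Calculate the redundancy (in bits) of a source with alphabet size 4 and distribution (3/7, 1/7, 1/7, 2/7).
0.1576 bits

Redundancy measures how far a source is from maximum entropy:
R = H_max - H(X)

Maximum entropy for 4 symbols: H_max = log_2(4) = 2.0000 bits
Actual entropy: H(X) = 1.8424 bits
Redundancy: R = 2.0000 - 1.8424 = 0.1576 bits

This redundancy represents potential for compression: the source could be compressed by 0.1576 bits per symbol.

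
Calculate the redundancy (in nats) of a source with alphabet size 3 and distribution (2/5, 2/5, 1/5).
0.0437 nats

Redundancy measures how far a source is from maximum entropy:
R = H_max - H(X)

Maximum entropy for 3 symbols: H_max = log_e(3) = 1.0986 nats
Actual entropy: H(X) = 1.0549 nats
Redundancy: R = 1.0986 - 1.0549 = 0.0437 nats

This redundancy represents potential for compression: the source could be compressed by 0.0437 nats per symbol.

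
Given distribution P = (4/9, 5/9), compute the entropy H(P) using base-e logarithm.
0.6870 nats

Shannon entropy is H(X) = -Σ p(x) log p(x).

For P = (4/9, 5/9):
H = -4/9 × log_e(4/9) -5/9 × log_e(5/9)
H = 0.6870 nats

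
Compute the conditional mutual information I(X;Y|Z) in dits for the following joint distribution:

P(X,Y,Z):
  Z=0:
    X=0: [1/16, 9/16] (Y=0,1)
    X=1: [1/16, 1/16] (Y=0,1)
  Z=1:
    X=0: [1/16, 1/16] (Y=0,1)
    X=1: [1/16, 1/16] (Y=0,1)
0.0209 dits

Conditional mutual information: I(X;Y|Z) = H(X|Z) + H(Y|Z) - H(X,Y|Z)

H(Z) = 0.2442
H(X,Z) = 0.4662 → H(X|Z) = 0.2220
H(Y,Z) = 0.4662 → H(Y|Z) = 0.2220
H(X,Y,Z) = 0.6674 → H(X,Y|Z) = 0.4231

I(X;Y|Z) = 0.2220 + 0.2220 - 0.4231 = 0.0209 dits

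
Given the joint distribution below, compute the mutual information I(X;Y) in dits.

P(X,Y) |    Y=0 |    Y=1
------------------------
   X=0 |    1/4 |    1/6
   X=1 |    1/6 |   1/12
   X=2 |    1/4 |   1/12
0.0041 dits

Mutual information: I(X;Y) = H(X) + H(Y) - H(X,Y)

Marginals:
P(X) = (5/12, 1/4, 1/3), H(X) = 0.4680 dits
P(Y) = (2/3, 1/3), H(Y) = 0.2764 dits

Joint entropy: H(X,Y) = 0.7403 dits

I(X;Y) = 0.4680 + 0.2764 - 0.7403 = 0.0041 dits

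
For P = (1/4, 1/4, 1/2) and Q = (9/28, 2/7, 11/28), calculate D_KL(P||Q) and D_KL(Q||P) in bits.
D_KL(P||Q) = 0.0352, D_KL(Q||P) = 0.0349

KL divergence is not symmetric: D_KL(P||Q) ≠ D_KL(Q||P) in general.

D_KL(P||Q) = 0.0352 bits
D_KL(Q||P) = 0.0349 bits

No, they are not equal!

This asymmetry is why KL divergence is not a true distance metric.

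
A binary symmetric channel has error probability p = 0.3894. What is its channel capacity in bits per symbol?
0.0356 bits

For a binary symmetric channel (BSC) with error probability p:
Capacity C = 1 - H(p) bits per symbol

where H(p) = -p log₂(p) - (1-p) log₂(1-p) is the binary entropy function.

H(0.3894) = 0.9644 bits
C = 1 - 0.9644 = 0.0356 bits per symbol

This means we can reliably transmit up to 0.0356 bits of information per channel use.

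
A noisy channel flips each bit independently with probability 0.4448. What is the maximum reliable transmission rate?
0.0088 bits

For a binary symmetric channel (BSC) with error probability p:
Capacity C = 1 - H(p) bits per symbol

where H(p) = -p log₂(p) - (1-p) log₂(1-p) is the binary entropy function.

H(0.4448) = 0.9912 bits
C = 1 - 0.9912 = 0.0088 bits per symbol

This means we can reliably transmit up to 0.0088 bits of information per channel use.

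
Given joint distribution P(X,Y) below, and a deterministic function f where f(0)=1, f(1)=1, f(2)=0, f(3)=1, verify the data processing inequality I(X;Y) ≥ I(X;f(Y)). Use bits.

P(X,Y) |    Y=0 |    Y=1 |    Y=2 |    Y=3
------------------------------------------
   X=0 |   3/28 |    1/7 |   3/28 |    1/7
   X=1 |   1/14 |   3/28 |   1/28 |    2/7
I(X;Y) = 0.0709, I(X;f(Y)) = 0.0313, inequality holds: 0.0709 ≥ 0.0313

Data Processing Inequality: For any Markov chain X → Y → Z, we have I(X;Y) ≥ I(X;Z).

Here Z = f(Y) is a deterministic function of Y, forming X → Y → Z.

Original I(X;Y) = 0.0709 bits

After applying f:
P(X,Z) where Z=f(Y):
- P(X,Z=0) = P(X,Y=2)
- P(X,Z=1) = P(X,Y=0) + P(X,Y=1) + P(X,Y=3)

I(X;Z) = I(X;f(Y)) = 0.0313 bits

Verification: 0.0709 ≥ 0.0313 ✓

Information cannot be created by processing; the function f can only lose information about X.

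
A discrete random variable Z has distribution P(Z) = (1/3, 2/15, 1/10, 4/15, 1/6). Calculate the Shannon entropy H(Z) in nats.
1.5162 nats

Shannon entropy is H(X) = -Σ p(x) log p(x).

For P = (1/3, 2/15, 1/10, 4/15, 1/6):
H = -1/3 × log_e(1/3) -2/15 × log_e(2/15) -1/10 × log_e(1/10) -4/15 × log_e(4/15) -1/6 × log_e(1/6)
H = 1.5162 nats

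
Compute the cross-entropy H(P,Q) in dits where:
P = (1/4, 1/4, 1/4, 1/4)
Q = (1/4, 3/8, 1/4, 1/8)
0.6333 dits

Cross-entropy: H(P,Q) = -Σ p(x) log q(x)

Alternatively: H(P,Q) = H(P) + D_KL(P||Q)
H(P) = 0.6021 dits
D_KL(P||Q) = 0.0312 dits

H(P,Q) = 0.6021 + 0.0312 = 0.6333 dits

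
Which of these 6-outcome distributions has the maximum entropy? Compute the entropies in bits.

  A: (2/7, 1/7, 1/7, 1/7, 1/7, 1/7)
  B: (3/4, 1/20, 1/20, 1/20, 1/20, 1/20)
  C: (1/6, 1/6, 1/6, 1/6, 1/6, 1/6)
C

For a discrete distribution over n outcomes, entropy is maximized by the uniform distribution.

Computing entropies:
H(A) = 2.5216 bits
H(B) = 1.3918 bits
H(C) = 2.5850 bits

The uniform distribution (where all probabilities equal 1/6) achieves the maximum entropy of log_2(6) = 2.5850 bits.

Distribution C has the highest entropy.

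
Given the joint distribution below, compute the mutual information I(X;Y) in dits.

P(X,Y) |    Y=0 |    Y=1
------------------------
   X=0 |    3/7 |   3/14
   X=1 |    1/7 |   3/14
0.0145 dits

Mutual information: I(X;Y) = H(X) + H(Y) - H(X,Y)

Marginals:
P(X) = (9/14, 5/14), H(X) = 0.2831 dits
P(Y) = (4/7, 3/7), H(Y) = 0.2966 dits

Joint entropy: H(X,Y) = 0.5651 dits

I(X;Y) = 0.2831 + 0.2966 - 0.5651 = 0.0145 dits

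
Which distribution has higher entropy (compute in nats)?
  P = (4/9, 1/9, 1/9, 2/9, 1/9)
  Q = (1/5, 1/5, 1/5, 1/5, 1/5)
Q

Computing entropies in nats:
H(P) = 1.4271
H(Q) = 1.6094

Distribution Q has higher entropy.

Intuition: The distribution closer to uniform (more spread out) has higher entropy.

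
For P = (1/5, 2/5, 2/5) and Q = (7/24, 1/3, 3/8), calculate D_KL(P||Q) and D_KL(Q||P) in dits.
D_KL(P||Q) = 0.0101, D_KL(Q||P) = 0.0109

KL divergence is not symmetric: D_KL(P||Q) ≠ D_KL(Q||P) in general.

D_KL(P||Q) = 0.0101 dits
D_KL(Q||P) = 0.0109 dits

No, they are not equal!

This asymmetry is why KL divergence is not a true distance metric.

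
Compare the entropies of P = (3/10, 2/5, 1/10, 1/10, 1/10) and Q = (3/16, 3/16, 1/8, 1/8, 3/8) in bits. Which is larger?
Q

Computing entropies in bits:
H(P) = 2.0464
H(Q) = 2.1863

Distribution Q has higher entropy.

Intuition: The distribution closer to uniform (more spread out) has higher entropy.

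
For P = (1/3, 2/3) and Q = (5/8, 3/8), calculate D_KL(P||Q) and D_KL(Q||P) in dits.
D_KL(P||Q) = 0.0756, D_KL(Q||P) = 0.0769

KL divergence is not symmetric: D_KL(P||Q) ≠ D_KL(Q||P) in general.

D_KL(P||Q) = 0.0756 dits
D_KL(Q||P) = 0.0769 dits

No, they are not equal!

This asymmetry is why KL divergence is not a true distance metric.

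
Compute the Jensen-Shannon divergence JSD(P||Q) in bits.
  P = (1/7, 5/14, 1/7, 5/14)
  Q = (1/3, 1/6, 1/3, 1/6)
0.1077 bits

Jensen-Shannon divergence is:
JSD(P||Q) = 0.5 × D_KL(P||M) + 0.5 × D_KL(Q||M)
where M = 0.5 × (P + Q) is the mixture distribution.

M = 0.5 × (1/7, 5/14, 1/7, 5/14) + 0.5 × (1/3, 1/6, 1/3, 1/6) = (5/21, 0.261905, 5/21, 0.261905)

D_KL(P||M) = 0.1091 bits
D_KL(Q||M) = 0.1063 bits

JSD(P||Q) = 0.5 × 0.1091 + 0.5 × 0.1063 = 0.1077 bits

Unlike KL divergence, JSD is symmetric and bounded: 0 ≤ JSD ≤ log(2).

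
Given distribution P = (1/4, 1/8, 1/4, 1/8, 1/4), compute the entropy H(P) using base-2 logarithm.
2.2500 bits

Shannon entropy is H(X) = -Σ p(x) log p(x).

For P = (1/4, 1/8, 1/4, 1/8, 1/4):
H = -1/4 × log_2(1/4) -1/8 × log_2(1/8) -1/4 × log_2(1/4) -1/8 × log_2(1/8) -1/4 × log_2(1/4)
H = 2.2500 bits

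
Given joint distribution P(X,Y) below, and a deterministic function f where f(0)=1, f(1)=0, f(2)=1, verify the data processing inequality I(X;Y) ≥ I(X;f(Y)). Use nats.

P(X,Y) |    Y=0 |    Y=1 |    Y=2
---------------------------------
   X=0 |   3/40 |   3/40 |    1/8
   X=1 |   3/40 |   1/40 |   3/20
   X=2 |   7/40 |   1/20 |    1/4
I(X;Y) = 0.0224, I(X;f(Y)) = 0.0205, inequality holds: 0.0224 ≥ 0.0205

Data Processing Inequality: For any Markov chain X → Y → Z, we have I(X;Y) ≥ I(X;Z).

Here Z = f(Y) is a deterministic function of Y, forming X → Y → Z.

Original I(X;Y) = 0.0224 nats

After applying f:
P(X,Z) where Z=f(Y):
- P(X,Z=0) = P(X,Y=1)
- P(X,Z=1) = P(X,Y=0) + P(X,Y=2)

I(X;Z) = I(X;f(Y)) = 0.0205 nats

Verification: 0.0224 ≥ 0.0205 ✓

Information cannot be created by processing; the function f can only lose information about X.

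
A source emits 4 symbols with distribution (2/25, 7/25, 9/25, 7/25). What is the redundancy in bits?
0.1494 bits

Redundancy measures how far a source is from maximum entropy:
R = H_max - H(X)

Maximum entropy for 4 symbols: H_max = log_2(4) = 2.0000 bits
Actual entropy: H(X) = 1.8506 bits
Redundancy: R = 2.0000 - 1.8506 = 0.1494 bits

This redundancy represents potential for compression: the source could be compressed by 0.1494 bits per symbol.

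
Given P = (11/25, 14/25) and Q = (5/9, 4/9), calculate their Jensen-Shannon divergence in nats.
0.0067 nats

Jensen-Shannon divergence is:
JSD(P||Q) = 0.5 × D_KL(P||M) + 0.5 × D_KL(Q||M)
where M = 0.5 × (P + Q) is the mixture distribution.

M = 0.5 × (11/25, 14/25) + 0.5 × (5/9, 4/9) = (0.497778, 0.502222)

D_KL(P||M) = 0.0067 nats
D_KL(Q||M) = 0.0067 nats

JSD(P||Q) = 0.5 × 0.0067 + 0.5 × 0.0067 = 0.0067 nats

Unlike KL divergence, JSD is symmetric and bounded: 0 ≤ JSD ≤ log(2).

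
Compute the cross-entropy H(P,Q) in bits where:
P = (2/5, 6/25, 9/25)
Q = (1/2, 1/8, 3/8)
1.6294 bits

Cross-entropy: H(P,Q) = -Σ p(x) log q(x)

Alternatively: H(P,Q) = H(P) + D_KL(P||Q)
H(P) = 1.5535 bits
D_KL(P||Q) = 0.0759 bits

H(P,Q) = 1.5535 + 0.0759 = 1.6294 bits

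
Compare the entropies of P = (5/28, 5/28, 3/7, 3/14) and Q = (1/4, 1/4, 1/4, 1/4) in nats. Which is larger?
Q

Computing entropies in nats:
H(P) = 1.3085
H(Q) = 1.3863

Distribution Q has higher entropy.

Intuition: The distribution closer to uniform (more spread out) has higher entropy.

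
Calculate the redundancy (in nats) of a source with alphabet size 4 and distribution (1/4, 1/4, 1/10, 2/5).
0.0964 nats

Redundancy measures how far a source is from maximum entropy:
R = H_max - H(X)

Maximum entropy for 4 symbols: H_max = log_e(4) = 1.3863 nats
Actual entropy: H(X) = 1.2899 nats
Redundancy: R = 1.3863 - 1.2899 = 0.0964 nats

This redundancy represents potential for compression: the source could be compressed by 0.0964 nats per symbol.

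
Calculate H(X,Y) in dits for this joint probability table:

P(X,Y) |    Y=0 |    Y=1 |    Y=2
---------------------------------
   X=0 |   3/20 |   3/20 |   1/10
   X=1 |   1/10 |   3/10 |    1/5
0.7438 dits

Joint entropy is H(X,Y) = -Σ_{x,y} p(x,y) log p(x,y).

Summing over all non-zero entries:
H(X,Y) = -[3/20·log_10(3/20) + 3/20·log_10(3/20) + 1/10·log_10(1/10) + 1/10·log_10(1/10) + 3/10·log_10(3/10) + 1/5·log_10(1/5)]
H(X,Y) = 0.7438 dits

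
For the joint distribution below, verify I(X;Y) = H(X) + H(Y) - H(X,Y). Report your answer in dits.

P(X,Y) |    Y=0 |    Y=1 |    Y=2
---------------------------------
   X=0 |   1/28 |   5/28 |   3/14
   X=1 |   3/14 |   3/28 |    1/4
I(X;Y) = 0.0308 dits

Mutual information has multiple equivalent forms:
- I(X;Y) = H(X) - H(X|Y)
- I(X;Y) = H(Y) - H(Y|X)
- I(X;Y) = H(X) + H(Y) - H(X,Y)

Computing all quantities:
H(X) = 0.2966, H(Y) = 0.4607, H(X,Y) = 0.7265
H(X|Y) = 0.2658, H(Y|X) = 0.4299

Verification:
H(X) - H(X|Y) = 0.2966 - 0.2658 = 0.0308
H(Y) - H(Y|X) = 0.4607 - 0.4299 = 0.0308
H(X) + H(Y) - H(X,Y) = 0.2966 + 0.4607 - 0.7265 = 0.0308

All forms give I(X;Y) = 0.0308 dits. ✓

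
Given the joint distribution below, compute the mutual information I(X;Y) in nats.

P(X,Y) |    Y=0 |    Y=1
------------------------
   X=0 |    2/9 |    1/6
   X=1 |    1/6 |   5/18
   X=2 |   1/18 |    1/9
0.0213 nats

Mutual information: I(X;Y) = H(X) + H(Y) - H(X,Y)

Marginals:
P(X) = (7/18, 4/9, 1/6), H(X) = 1.0263 nats
P(Y) = (4/9, 5/9), H(Y) = 0.6870 nats

Joint entropy: H(X,Y) = 1.6920 nats

I(X;Y) = 1.0263 + 0.6870 - 1.6920 = 0.0213 nats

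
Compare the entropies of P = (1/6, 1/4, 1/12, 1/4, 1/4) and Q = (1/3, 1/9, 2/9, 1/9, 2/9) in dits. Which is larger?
P

Computing entropies in dits:
H(P) = 0.6712
H(Q) = 0.6614

Distribution P has higher entropy.

Intuition: The distribution closer to uniform (more spread out) has higher entropy.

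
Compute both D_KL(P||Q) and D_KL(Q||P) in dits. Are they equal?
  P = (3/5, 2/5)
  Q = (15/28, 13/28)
D_KL(P||Q) = 0.0036, D_KL(Q||P) = 0.0037

KL divergence is not symmetric: D_KL(P||Q) ≠ D_KL(Q||P) in general.

D_KL(P||Q) = 0.0036 dits
D_KL(Q||P) = 0.0037 dits

No, they are not equal!

This asymmetry is why KL divergence is not a true distance metric.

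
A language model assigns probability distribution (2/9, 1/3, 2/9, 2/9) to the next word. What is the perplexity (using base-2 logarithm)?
3.9311

Perplexity is 2^H (or exp(H) for natural log).

First, H = -Σ p log p = 1.9749 bits
Perplexity = 2^1.9749 = 3.9311

Interpretation: The model's uncertainty is equivalent to choosing uniformly among 3.9 options.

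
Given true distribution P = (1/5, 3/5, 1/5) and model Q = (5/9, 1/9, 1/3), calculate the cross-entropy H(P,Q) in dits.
0.7190 dits

Cross-entropy: H(P,Q) = -Σ p(x) log q(x)

Alternatively: H(P,Q) = H(P) + D_KL(P||Q)
H(P) = 0.4127 dits
D_KL(P||Q) = 0.3063 dits

H(P,Q) = 0.4127 + 0.3063 = 0.7190 dits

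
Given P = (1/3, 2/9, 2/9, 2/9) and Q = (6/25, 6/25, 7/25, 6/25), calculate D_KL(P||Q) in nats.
0.0239 nats

KL divergence: D_KL(P||Q) = Σ p(x) log(p(x)/q(x))

Computing term by term:
  x=0: 1/3 × log_e[(1/3)/(6/25)] = 1/3 × 0.3285 = 0.1095
  x=1: 2/9 × log_e[(2/9)/(6/25)] = 2/9 × -0.0770 = -0.0171
  x=2: 2/9 × log_e[(2/9)/(7/25)] = 2/9 × -0.2311 = -0.0514
  x=3: 2/9 × log_e[(2/9)/(6/25)] = 2/9 × -0.0770 = -0.0171

D_KL(P||Q) = 0.0239 nats

Note: KL divergence is always non-negative and equals 0 iff P = Q.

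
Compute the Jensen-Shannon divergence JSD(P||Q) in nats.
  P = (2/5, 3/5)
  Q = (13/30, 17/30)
0.0006 nats

Jensen-Shannon divergence is:
JSD(P||Q) = 0.5 × D_KL(P||M) + 0.5 × D_KL(Q||M)
where M = 0.5 × (P + Q) is the mixture distribution.

M = 0.5 × (2/5, 3/5) + 0.5 × (13/30, 17/30) = (5/12, 7/12)

D_KL(P||M) = 0.0006 nats
D_KL(Q||M) = 0.0006 nats

JSD(P||Q) = 0.5 × 0.0006 + 0.5 × 0.0006 = 0.0006 nats

Unlike KL divergence, JSD is symmetric and bounded: 0 ≤ JSD ≤ log(2).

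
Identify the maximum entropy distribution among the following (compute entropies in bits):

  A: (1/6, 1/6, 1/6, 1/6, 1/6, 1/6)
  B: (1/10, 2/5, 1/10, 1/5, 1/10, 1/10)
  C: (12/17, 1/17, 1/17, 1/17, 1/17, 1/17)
A

For a discrete distribution over n outcomes, entropy is maximized by the uniform distribution.

Computing entropies:
H(A) = 2.5850 bits
H(B) = 2.3219 bits
H(C) = 1.5569 bits

The uniform distribution (where all probabilities equal 1/6) achieves the maximum entropy of log_2(6) = 2.5850 bits.

Distribution A has the highest entropy.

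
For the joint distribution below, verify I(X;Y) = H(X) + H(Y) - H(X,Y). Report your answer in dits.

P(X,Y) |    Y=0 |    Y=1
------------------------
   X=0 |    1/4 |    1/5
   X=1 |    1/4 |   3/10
I(X;Y) = 0.0022 dits

Mutual information has multiple equivalent forms:
- I(X;Y) = H(X) - H(X|Y)
- I(X;Y) = H(Y) - H(Y|X)
- I(X;Y) = H(X) + H(Y) - H(X,Y)

Computing all quantities:
H(X) = 0.2989, H(Y) = 0.3010, H(X,Y) = 0.5977
H(X|Y) = 0.2967, H(Y|X) = 0.2988

Verification:
H(X) - H(X|Y) = 0.2989 - 0.2967 = 0.0022
H(Y) - H(Y|X) = 0.3010 - 0.2988 = 0.0022
H(X) + H(Y) - H(X,Y) = 0.2989 + 0.3010 - 0.5977 = 0.0022

All forms give I(X;Y) = 0.0022 dits. ✓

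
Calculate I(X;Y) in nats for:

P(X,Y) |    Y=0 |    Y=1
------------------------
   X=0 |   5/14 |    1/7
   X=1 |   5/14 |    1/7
0.0000 nats

Mutual information: I(X;Y) = H(X) + H(Y) - H(X,Y)

Marginals:
P(X) = (1/2, 1/2), H(X) = 0.6931 nats
P(Y) = (5/7, 2/7), H(Y) = 0.5983 nats

Joint entropy: H(X,Y) = 1.2914 nats

I(X;Y) = 0.6931 + 0.5983 - 1.2914 = 0.0000 nats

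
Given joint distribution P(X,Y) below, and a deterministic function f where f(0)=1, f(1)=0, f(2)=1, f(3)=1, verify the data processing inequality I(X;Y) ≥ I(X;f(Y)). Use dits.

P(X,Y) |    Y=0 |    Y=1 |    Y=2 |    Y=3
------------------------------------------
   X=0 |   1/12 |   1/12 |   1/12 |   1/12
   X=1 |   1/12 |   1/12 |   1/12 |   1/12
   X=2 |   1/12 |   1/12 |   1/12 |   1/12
I(X;Y) = 0.0000, I(X;f(Y)) = 0.0000, inequality holds: 0.0000 ≥ 0.0000

Data Processing Inequality: For any Markov chain X → Y → Z, we have I(X;Y) ≥ I(X;Z).

Here Z = f(Y) is a deterministic function of Y, forming X → Y → Z.

Original I(X;Y) = 0.0000 dits

After applying f:
P(X,Z) where Z=f(Y):
- P(X,Z=0) = P(X,Y=1)
- P(X,Z=1) = P(X,Y=0) + P(X,Y=2) + P(X,Y=3)

I(X;Z) = I(X;f(Y)) = 0.0000 dits

Verification: 0.0000 ≥ 0.0000 ✓

Information cannot be created by processing; the function f can only lose information about X.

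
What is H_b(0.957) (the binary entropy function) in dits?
0.0770 dits

The binary entropy function is:
H(p) = -p log(p) - (1-p) log(1-p)

H(0.957) = -0.957 × log_10(0.957) - 0.043 × log_10(0.043)
H(0.957) = 0.0770 dits

Note: Binary entropy is maximized at p=0.5 (H=1 bit) and minimized at p=0 or p=1 (H=0).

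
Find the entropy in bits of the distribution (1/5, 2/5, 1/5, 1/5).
1.9219 bits

Shannon entropy is H(X) = -Σ p(x) log p(x).

For P = (1/5, 2/5, 1/5, 1/5):
H = -1/5 × log_2(1/5) -2/5 × log_2(2/5) -1/5 × log_2(1/5) -1/5 × log_2(1/5)
H = 1.9219 bits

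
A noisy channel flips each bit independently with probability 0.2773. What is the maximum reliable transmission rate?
0.1483 bits

For a binary symmetric channel (BSC) with error probability p:
Capacity C = 1 - H(p) bits per symbol

where H(p) = -p log₂(p) - (1-p) log₂(1-p) is the binary entropy function.

H(0.2773) = 0.8517 bits
C = 1 - 0.8517 = 0.1483 bits per symbol

This means we can reliably transmit up to 0.1483 bits of information per channel use.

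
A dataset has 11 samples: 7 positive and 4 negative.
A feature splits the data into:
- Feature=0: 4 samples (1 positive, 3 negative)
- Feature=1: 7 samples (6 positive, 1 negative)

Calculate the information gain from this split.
0.2741 bits

Information Gain = H(Y) - H(Y|Feature)

Before split:
P(positive) = 7/11 = 0.6364
H(Y) = 0.9457 bits

After split:
Feature=0: H = 0.8113 bits (weight = 4/11)
Feature=1: H = 0.5917 bits (weight = 7/11)
H(Y|Feature) = (4/11)×0.8113 + (7/11)×0.5917 = 0.6715 bits

Information Gain = 0.9457 - 0.6715 = 0.2741 bits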